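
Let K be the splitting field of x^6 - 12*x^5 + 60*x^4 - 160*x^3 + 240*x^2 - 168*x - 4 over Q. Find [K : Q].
The degree of the splitting field over Q equals the order of the Galois group, so first determine the group. The polynomial f is an irreducible sextic over Q, so G = Gal(f/Q) is one of the 16 transitive subgroups 6T1, ..., 6T16 of S_6. The discriminant of f is 746496000000 = 864000^2, a perfect square, so G is contained in A_6. The transitive groups of degree 6 contained in A_6 are: A_4 (6T4, order 12), S_4 (6T7, order 24), (C_3 x C_3) : C_4 (6T10, order 36), PSL(2,5) (6T12, order 60), A_6 (6T15, order 360). By Dedekind's theorem, for a prime p not dividing disc(f) the degrees of the irreducible factors of f mod p form the cycle type of an element of G. Factoring f modulo the 6 such primes p <= 23 (skipping 2, 3, 5, which divide the discriminant), each new pattern first appears at: mod 7: f = (x + 1)(x^5 + x^4 + 3x^3 + 5x^2 + 4x + 3), pattern 5+1; mod 23: f = (x + 5)(x + 10)(x + 19)(x^3 + x + 6), pattern 3+1+1+1. No other pattern occurs in this range, so the set of observed cycle types is {5+1, 3+1+1+1}. Among the candidates above, the only group containing elements of all these cycle types is A_6 (6T15) — each of A_4 (6T4), S_4 (6T7), (C_3 x C_3) : C_4 (6T10), PSL(2,5) (6T12) lacks at least one of them. Hence G = A_6 (6T15), of order 360. The Galois group A_6 (6T15) has order 360, so the splitting field has degree 360 over Q.

360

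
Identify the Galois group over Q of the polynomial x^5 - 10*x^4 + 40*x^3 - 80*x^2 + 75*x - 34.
D_5, the dihedral group of order 10

The polynomial f is an irreducible quintic over Q, so G = Gal(f/Q) is a transitive subgroup of S_5: one of C_5 (5T1, order 5), D_5 (5T2, order 10), F_20 (5T3, order 20), A_5 (5T4, order 60) or S_5 (5T5, order 120). The discriminant of f is 64000000 = 8000^2, a perfect square, so G is contained in A_5. The transitive groups of degree 5 contained in A_5 are: C_5 (5T1, order 5), D_5 (5T2, order 10), A_5 (5T4, order 60). By Dedekind's theorem, for a prime p not dividing disc(f) the degrees of the irreducible factors of f mod p form the cycle type of an element of G. Factoring f modulo the 23 such primes p <= 97 (skipping 2, 5, which divide the discriminant), each new pattern first appears at: mod 3: f = (x + 1)(x^2 + 1)(x^2 + x + 2), pattern 2+2+1; mod 7: f = (x^5 + 4x^4 + 5x^3 + 4x^2 + 5x + 1), pattern 5. No other pattern occurs in this range, so the set of observed cycle types is {2+2+1, 5}. The candidates containing elements of all these cycle types are D_5 (5T2) of order 10, A_5 (5T4) of order 60; the others are excluded. The observed types are precisely the cycle types that occur in D_5 (5T2) (apart from the identity). Each of the other remaining candidates has further cycle types, and by the Chebotarev density theorem the matching factorization patterns would occur for a proportion of primes equal to their share of the group: A_5 (5T4) additionally contains elements of type 3+1+1 (20 of its 60 elements, about 33% of primes). None of the 23 primes tested shows any such pattern (for each of these groups the chance of that is below 10^-4), which rules them out. Hence G = D_5 (5T2), of order 10.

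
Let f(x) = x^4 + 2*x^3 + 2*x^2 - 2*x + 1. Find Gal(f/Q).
The polynomial is an irreducible quartic over Q and its discriminant is 2304 = 48^2, a perfect square, so the Galois group is contained in A_4. The resolvent cubic y^3 - 2*y^2 - 8*y splits completely over Q, which gives the Klein four-group V_4.

V_4 (also written V4)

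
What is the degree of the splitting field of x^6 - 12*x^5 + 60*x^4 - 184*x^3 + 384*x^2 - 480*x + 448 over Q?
18

The degree of the splitting field over Q equals the order of the Galois group, so first determine the group. The polynomial f is an irreducible sextic over Q, so G = Gal(f/Q) is one of the 16 transitive subgroups 6T1, ..., 6T16 of S_6. The discriminant of f is -190210142896128, which is not a perfect square, so G is not contained in A_6. The transitive groups of degree 6 not contained in A_6 are: C_6 (6T1, order 6), S_3 (6T2, order 6), D_6 (6T3, order 12), C_3 x S_3 (6T5, order 18), A_4 x C_2 (6T6, order 24), S_4 (6T8, order 24), S_3 x S_3 (6T9, order 36), S_4 x C_2 (6T11, order 48), (S_3 x S_3) : C_2 (6T13, order 72), PGL(2,5) (6T14, order 120), S_6 (6T16, order 720). By Dedekind's theorem, for a prime p not dividing disc(f) the degrees of the irreducible factors of f mod p form the cycle type of an element of G. Factoring f modulo the 33 such primes p <= 149 (skipping 2, 3, which divide the discriminant), each new pattern first appears at: mod 5: f = (x^6 + 3x^5 + x^3 + 4x^2 + 3), pattern 6; mod 7: f = (x)(x + 2)(x + 6)(x^3 + x^2 + 5x + 2), pattern 3+1+1+1; mod 17: f = (x^2 + 3x + 1)(x^2 + 4x + 16)(x^2 + 15x + 11), pattern 2+2+2; mod 19: f = (x^3 + 13x^2 + 12x + 2)(x^3 + 13x^2 + 12x + 15), pattern 3+3; mod 73: f = (x + 24)(x + 40)(x + 42)(x + 56)(x + 58)(x + 60), pattern 1+1+1+1+1+1. No other pattern occurs in this range, so the set of observed cycle types is {6, 3+1+1+1, 2+2+2, 3+3, 1+1+1+1+1+1}. The candidates containing elements of all these cycle types are C_3 x S_3 (6T5) of order 18, S_3 x S_3 (6T9) of order 36, (S_3 x S_3) : C_2 (6T13) of order 72, S_6 (6T16) of order 720; the others are excluded. The observed types are precisely the cycle types that occur in C_3 x S_3 (6T5). Each of the other remaining candidates has further cycle types, and by the Chebotarev density theorem the matching factorization patterns would occur for a proportion of primes equal to their share of the group: S_3 x S_3 (6T9) additionally contains elements of type 2+2+1+1 (9 of its 36 elements, about 25% of primes); (S_3 x S_3) : C_2 (6T13) additionally contains elements of type 4+2, 3+2+1, 2+2+1+1, 2+1+1+1+1 (45 of its 72 elements, about 62% of primes); S_6 (6T16) additionally contains elements of type 5+1, 4+2, 4+1+1, 3+2+1, 2+2+1+1, 2+1+1+1+1 (504 of its 720 elements, about 70% of primes). None of the 33 primes tested shows any such pattern (for each of these groups the chance of that is below 10^-4), which rules them out. Hence G = C_3 x S_3 (6T5), of order 18. The Galois group C_3 x S_3 (6T5) has order 18, so the splitting field has degree 18 over Q.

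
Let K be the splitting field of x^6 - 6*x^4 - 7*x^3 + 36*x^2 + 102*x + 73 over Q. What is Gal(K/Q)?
The polynomial f is an irreducible sextic over Q, so G = Gal(f/Q) is one of the 16 transitive subgroups 6T1, ..., 6T16 of S_6. The discriminant of f is -16829675182323, which is not a perfect square, so G is not contained in A_6. The transitive groups of degree 6 not contained in A_6 are: C_6 (6T1, order 6), S_3 (6T2, order 6), D_6 (6T3, order 12), C_3 x S_3 (6T5, order 18), A_4 x C_2 (6T6, order 24), S_4 (6T8, order 24), S_3 x S_3 (6T9, order 36), S_4 x C_2 (6T11, order 48), (S_3 x S_3) : C_2 (6T13, order 72), PGL(2,5) (6T14, order 120), S_6 (6T16, order 720). By Dedekind's theorem, for a prime p not dividing disc(f) the degrees of the irreducible factors of f mod p form the cycle type of an element of G. Factoring f modulo the 37 such primes p <= 167 (skipping 3, 19, which divide the discriminant), each new pattern first appears at: mod 2: f = (x^6 + x^3 + 1), pattern 6; mod 7: f = (x^3 + 3x + 2)(x^3 + 5x + 5), pattern 3+3; mod 17: f = (x^2 + x + 8)(x^2 + 4x + 11)(x^2 + 12x + 13), pattern 2+2+2; mod 37: f = (x + 2)(x + 11)(x + 13)(x + 22)(x + 28)(x + 35), pattern 1+1+1+1+1+1. No other pattern occurs in this range, so the set of observed cycle types is {6, 3+3, 2+2+2, 1+1+1+1+1+1}. The candidates containing elements of all these cycle types are C_6 (6T1) of order 6, D_6 (6T3) of order 12, C_3 x S_3 (6T5) of order 18, A_4 x C_2 (6T6) of order 24, S_3 x S_3 (6T9) of order 36, S_4 x C_2 (6T11) of order 48, (S_3 x S_3) : C_2 (6T13) of order 72, PGL(2,5) (6T14) of order 120, S_6 (6T16) of order 720; the others are excluded. The observed types are precisely the cycle types that occur in C_6 (6T1). Each of the other remaining candidates has further cycle types, and by the Chebotarev density theorem the matching factorization patterns would occur for a proportion of primes equal to their share of the group: D_6 (6T3) additionally contains elements of type 2+2+1+1 (3 of its 12 elements, about 25% of primes); C_3 x S_3 (6T5) additionally contains elements of type 3+1+1+1 (4 of its 18 elements, about 22% of primes); A_4 x C_2 (6T6) additionally contains elements of type 2+2+1+1, 2+1+1+1+1 (6 of its 24 elements, about 25% of primes); S_3 x S_3 (6T9) additionally contains elements of type 3+1+1+1, 2+2+1+1 (13 of its 36 elements, about 36% of primes); S_4 x C_2 (6T11) additionally contains elements of type 4+2, 4+1+1, 2+2+1+1, 2+1+1+1+1 (24 of its 48 elements, about 50% of primes); (S_3 x S_3) : C_2 (6T13) additionally contains elements of type 4+2, 3+2+1, 3+1+1+1, 2+2+1+1, 2+1+1+1+1 (49 of its 72 elements, about 68% of primes); PGL(2,5) (6T14) additionally contains elements of type 5+1, 4+1+1, 2+2+1+1 (69 of its 120 elements, about 58% of primes); S_6 (6T16) additionally contains elements of type 5+1, 4+2, 4+1+1, 3+2+1, 3+1+1+1, 2+2+1+1, 2+1+1+1+1 (544 of its 720 elements, about 76% of primes). None of the 37 primes tested shows any such pattern (for each of these groups the chance of that is below 10^-4), which rules them out. Hence G = C_6 (6T1), of order 6.

C_6 (also written C6)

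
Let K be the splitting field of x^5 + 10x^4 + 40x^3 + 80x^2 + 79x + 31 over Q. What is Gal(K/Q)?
5T5: S_5

The polynomial f is an irreducible quintic over Q, so G = Gal(f/Q) is a transitive subgroup of S_5: one of C_5 (5T1, order 5), D_5 (5T2, order 10), F_20 (5T3, order 20), A_5 (5T4, order 60) or S_5 (5T5, order 120). The discriminant of f is 2869, which is not a perfect square, so G is not contained in A_5. The transitive groups of degree 5 not contained in A_5 are: F_20 (5T3, order 20), S_5 (5T5, order 120). By Dedekind's theorem, for a prime p not dividing disc(f) the degrees of the irreducible factors of f mod p form the cycle type of an element of G. Factoring f modulo the first such prime p = 2, each new pattern first appears at: mod 2: f = (x^2 + x + 1)(x^3 + x^2 + 1), pattern 3+2. No other pattern occurs in this range, so the set of observed cycle types is {3+2}. Among the candidates above, the only group containing elements of all these cycle types is S_5 (5T5) — F_20 (5T3) lacks at least one of them. Hence G = S_5 (5T5), of order 120.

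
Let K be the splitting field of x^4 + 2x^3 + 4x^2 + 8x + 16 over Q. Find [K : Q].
The degree of the splitting field over Q equals the order of the Galois group, so first determine the group. The polynomial is an irreducible quartic over Q and its discriminant is 512000, which is not a perfect square, so the Galois group is not contained in A_4. The resolvent cubic y^3 - 4*y^2 - 48*y + 128 has exactly one rational root, so the Galois group is C_4 or D_4. The quartic becomes reducible over Q(sqrt(disc)), so the group is C_4. The Galois group C_4 (4T1) has order 4, so the splitting field has degree 4 over Q.

4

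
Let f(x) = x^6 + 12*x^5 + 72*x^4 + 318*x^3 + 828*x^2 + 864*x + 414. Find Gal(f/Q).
The polynomial f is an irreducible sextic over Q, so G = Gal(f/Q) is one of the 16 transitive subgroups 6T1, ..., 6T16 of S_6. The discriminant of f is 407330802770688, which is not a perfect square, so G is not contained in A_6. The transitive groups of degree 6 not contained in A_6 are: C_6 (6T1, order 6), S_3 (6T2, order 6), D_6 (6T3, order 12), C_3 x S_3 (6T5, order 18), A_4 x C_2 (6T6, order 24), S_4 (6T8, order 24), S_3 x S_3 (6T9, order 36), S_4 x C_2 (6T11, order 48), (S_3 x S_3) : C_2 (6T13, order 72), PGL(2,5) (6T14, order 120), S_6 (6T16, order 720). By Dedekind's theorem, for a prime p not dividing disc(f) the degrees of the irreducible factors of f mod p form the cycle type of an element of G. Factoring f modulo the 22 such primes p <= 97 (skipping 2, 3, 37, which divide the discriminant), each new pattern first appears at: mod 5: f = (x^6 + 2x^5 + 2x^4 + 3x^3 + 3x^2 + 4x + 4), pattern 6; mod 11: f = (x + 1)(x + 2)(x^2 + 4x + 2)(x^2 + 5x + 10), pattern 2+2+1+1; mod 13: f = (x + 2)(x + 5)(x + 12)(x^3 + 6x^2 + 7x + 8), pattern 3+1+1+1; mod 31: f = (x^2 + 7x + 21)(x^2 + 13x + 6)(x^2 + 23x + 21), pattern 2+2+2; mod 97: f = (x^3 + 6x^2 + 55x + 72)(x^3 + 6x^2 + 78x + 30), pattern 3+3. No other pattern occurs in this range, so the set of observed cycle types is {6, 2+2+1+1, 3+1+1+1, 2+2+2, 3+3}. The candidates containing elements of all these cycle types are S_3 x S_3 (6T9) of order 36, (S_3 x S_3) : C_2 (6T13) of order 72, S_6 (6T16) of order 720; the others are excluded. The observed types are precisely the cycle types that occur in S_3 x S_3 (6T9) (apart from the identity). Each of the other remaining candidates has further cycle types, and by the Chebotarev density theorem the matching factorization patterns would occur for a proportion of primes equal to their share of the group: (S_3 x S_3) : C_2 (6T13) additionally contains elements of type 4+2, 3+2+1, 2+1+1+1+1 (36 of its 72 elements, about 50% of primes); S_6 (6T16) additionally contains elements of type 5+1, 4+2, 4+1+1, 3+2+1, 2+1+1+1+1 (459 of its 720 elements, about 64% of primes). None of the 22 primes tested shows any such pattern (for each of these groups the chance of that is below 10^-4), which rules them out. Hence G = S_3 x S_3 (6T9), of order 36.

S_3 x S_3 (also written G36-)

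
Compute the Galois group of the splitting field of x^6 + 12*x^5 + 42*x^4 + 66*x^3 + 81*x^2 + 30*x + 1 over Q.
A_4 x C_2 (order 24)

The polynomial f is an irreducible sextic over Q, so G = Gal(f/Q) is one of the 16 transitive subgroups 6T1, ..., 6T16 of S_6. The discriminant of f is -30366624190464, which is not a perfect square, so G is not contained in A_6. The transitive groups of degree 6 not contained in A_6 are: C_6 (6T1, order 6), S_3 (6T2, order 6), D_6 (6T3, order 12), C_3 x S_3 (6T5, order 18), A_4 x C_2 (6T6, order 24), S_4 (6T8, order 24), S_3 x S_3 (6T9, order 36), S_4 x C_2 (6T11, order 48), (S_3 x S_3) : C_2 (6T13, order 72), PGL(2,5) (6T14, order 120), S_6 (6T16, order 720). By Dedekind's theorem, for a prime p not dividing disc(f) the degrees of the irreducible factors of f mod p form the cycle type of an element of G. Factoring f modulo the 33 such primes p <= 149 (skipping 2, 3, which divide the discriminant), each new pattern first appears at: mod 5: f = (x^3 + 3x^2 + 4x + 1)(x^3 + 4x^2 + x + 1), pattern 3+3; mod 7: f = (x^6 + 5x^5 + 3x^3 + 4x^2 + 2x + 1), pattern 6; mod 17: f = (x + 1)(x + 9)(x^2 + 7x + 15)(x^2 + 12x + 16), pattern 2+2+1+1; mod 19: f = (x + 6)(x + 7)(x + 11)(x + 17)(x^2 + 9x + 11), pattern 2+1+1+1+1; mod 71: f = (x^2 + 36x + 43)(x^2 + 54x + 57)(x^2 + 64x + 48), pattern 2+2+2. No other pattern occurs in this range, so the set of observed cycle types is {3+3, 6, 2+2+1+1, 2+1+1+1+1, 2+2+2}. The candidates containing elements of all these cycle types are A_4 x C_2 (6T6) of order 24, S_4 x C_2 (6T11) of order 48, (S_3 x S_3) : C_2 (6T13) of order 72, S_6 (6T16) of order 720; the others are excluded. The observed types are precisely the cycle types that occur in A_4 x C_2 (6T6) (apart from the identity). Each of the other remaining candidates has further cycle types, and by the Chebotarev density theorem the matching factorization patterns would occur for a proportion of primes equal to their share of the group: S_4 x C_2 (6T11) additionally contains elements of type 4+2, 4+1+1 (12 of its 48 elements, about 25% of primes); (S_3 x S_3) : C_2 (6T13) additionally contains elements of type 4+2, 3+2+1, 3+1+1+1 (34 of its 72 elements, about 47% of primes); S_6 (6T16) additionally contains elements of type 5+1, 4+2, 4+1+1, 3+2+1, 3+1+1+1 (484 of its 720 elements, about 67% of primes). None of the 33 primes tested shows any such pattern (for each of these groups the chance of that is below 10^-4), which rules them out. Hence G = A_4 x C_2 (6T6), of order 24.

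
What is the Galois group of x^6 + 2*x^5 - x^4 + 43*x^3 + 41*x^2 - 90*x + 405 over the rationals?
(C_3 x C_3) : C_4

The polynomial f is an irreducible sextic over Q, so G = Gal(f/Q) is one of the 16 transitive subgroups 6T1, ..., 6T16 of S_6. The discriminant of f is 2074895878550625 = 45551025^2, a perfect square, so G is contained in A_6. The transitive groups of degree 6 contained in A_6 are: A_4 (6T4, order 12), S_4 (6T7, order 24), (C_3 x C_3) : C_4 (6T10, order 36), PSL(2,5) (6T12, order 60), A_6 (6T15, order 360). By Dedekind's theorem, for a prime p not dividing disc(f) the degrees of the irreducible factors of f mod p form the cycle type of an element of G. Factoring f modulo the 19 such primes p <= 83 (skipping 3, 5, 13, 29, which divide the discriminant), each new pattern first appears at: mod 2: f = (x^2 + x + 1)(x^4 + x^3 + x^2 + x + 1), pattern 4+2; mod 11: f = (x^3 + x^2 + 3x + 2)(x^3 + x^2 + 6x + 10), pattern 3+3; mod 19: f = (x + 11)(x + 12)(x^2 + 8x + 8)(x^2 + 9x + 4), pattern 2+2+1+1; mod 61: f = (x + 15)(x + 20)(x + 27)(x^3 + x^2 + 34x + 58), pattern 3+1+1+1. No other pattern occurs in this range, so the set of observed cycle types is {4+2, 3+3, 2+2+1+1, 3+1+1+1}. The candidates containing elements of all these cycle types are (C_3 x C_3) : C_4 (6T10) of order 36, A_6 (6T15) of order 360; the others are excluded. The observed types are precisely the cycle types that occur in (C_3 x C_3) : C_4 (6T10) (apart from the identity). Each of the other remaining candidates has further cycle types, and by the Chebotarev density theorem the matching factorization patterns would occur for a proportion of primes equal to their share of the group: A_6 (6T15) additionally contains elements of type 5+1 (144 of its 360 elements, about 40% of primes). None of the 19 primes tested shows any such pattern (for each of these groups the chance of that is below 10^-4), which rules them out. Hence G = (C_3 x C_3) : C_4 (6T10), of order 36.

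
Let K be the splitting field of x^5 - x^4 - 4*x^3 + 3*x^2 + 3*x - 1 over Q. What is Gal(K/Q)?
The polynomial f is an irreducible quintic over Q, so G = Gal(f/Q) is a transitive subgroup of S_5: one of C_5 (5T1, order 5), D_5 (5T2, order 10), F_20 (5T3, order 20), A_5 (5T4, order 60) or S_5 (5T5, order 120). The discriminant of f is 14641 = 121^2, a perfect square, so G is contained in A_5. The transitive groups of degree 5 contained in A_5 are: C_5 (5T1, order 5), D_5 (5T2, order 10), A_5 (5T4, order 60). By Dedekind's theorem, for a prime p not dividing disc(f) the degrees of the irreducible factors of f mod p form the cycle type of an element of G. Factoring f modulo the 14 such primes p <= 47 (skipping 11, which divides the discriminant), each new pattern first appears at: mod 2: f = (x^5 + x^4 + x^2 + x + 1), pattern 5; mod 23: f = (x + 4)(x + 6)(x + 10)(x + 11)(x + 14), pattern 1+1+1+1+1. No other pattern occurs in this range, so the set of observed cycle types is {5, 1+1+1+1+1}. The candidates containing elements of all these cycle types are C_5 (5T1) of order 5, D_5 (5T2) of order 10, A_5 (5T4) of order 60; the others are excluded. The observed types are precisely the cycle types that occur in C_5 (5T1). Each of the other remaining candidates has further cycle types, and by the Chebotarev density theorem the matching factorization patterns would occur for a proportion of primes equal to their share of the group: D_5 (5T2) additionally contains elements of type 2+2+1 (5 of its 10 elements, about 50% of primes); A_5 (5T4) additionally contains elements of type 3+1+1, 2+2+1 (35 of its 60 elements, about 58% of primes). None of the 14 primes tested shows any such pattern (for each of these groups the chance of that is below 10^-4), which rules them out. Hence G = C_5 (5T1), of order 5.

5T1: C_5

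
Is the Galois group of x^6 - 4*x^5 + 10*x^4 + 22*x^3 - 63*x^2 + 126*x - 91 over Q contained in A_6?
The polynomial is irreducible of degree 6 over Q. Its discriminant is 5729525925351424 = 75693632^2, a perfect square. A Galois group lies in the alternating group exactly when the discriminant is a square in Q, so the Galois group (A_4) is contained in A_6.

Yes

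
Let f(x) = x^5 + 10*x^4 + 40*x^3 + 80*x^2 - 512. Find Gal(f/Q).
The polynomial f is an irreducible quintic over Q, so G = Gal(f/Q) is a transitive subgroup of S_5: one of C_5 (5T1, order 5), D_5 (5T2, order 10), F_20 (5T3, order 20), A_5 (5T4, order 60) or S_5 (5T5, order 120). The discriminant of f is 67108864000000 = 8192000^2, a perfect square, so G is contained in A_5. The transitive groups of degree 5 contained in A_5 are: C_5 (5T1, order 5), D_5 (5T2, order 10), A_5 (5T4, order 60). By Dedekind's theorem, for a prime p not dividing disc(f) the degrees of the irreducible factors of f mod p form the cycle type of an element of G. Factoring f modulo the 23 such primes p <= 97 (skipping 2, 5, which divide the discriminant), each new pattern first appears at: mod 3: f = (x + 2)(x^2 + 1)(x^2 + 2x + 2), pattern 2+2+1; mod 7: f = (x^5 + 3x^4 + 5x^3 + 3x^2 + 6), pattern 5. No other pattern occurs in this range, so the set of observed cycle types is {2+2+1, 5}. The candidates containing elements of all these cycle types are D_5 (5T2) of order 10, A_5 (5T4) of order 60; the others are excluded. The observed types are precisely the cycle types that occur in D_5 (5T2) (apart from the identity). Each of the other remaining candidates has further cycle types, and by the Chebotarev density theorem the matching factorization patterns would occur for a proportion of primes equal to their share of the group: A_5 (5T4) additionally contains elements of type 3+1+1 (20 of its 60 elements, about 33% of primes). None of the 23 primes tested shows any such pattern (for each of these groups the chance of that is below 10^-4), which rules them out. Hence G = D_5 (5T2), of order 10.

D_5 (also written D5)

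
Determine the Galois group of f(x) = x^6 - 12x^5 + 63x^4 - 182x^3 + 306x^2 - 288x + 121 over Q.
The polynomial f is an irreducible sextic over Q, so G = Gal(f/Q) is one of the 16 transitive subgroups 6T1, ..., 6T16 of S_6. The discriminant of f is -16003008, which is not a perfect square, so G is not contained in A_6. The transitive groups of degree 6 not contained in A_6 are: C_6 (6T1, order 6), S_3 (6T2, order 6), D_6 (6T3, order 12), C_3 x S_3 (6T5, order 18), A_4 x C_2 (6T6, order 24), S_4 (6T8, order 24), S_3 x S_3 (6T9, order 36), S_4 x C_2 (6T11, order 48), (S_3 x S_3) : C_2 (6T13, order 72), PGL(2,5) (6T14, order 120), S_6 (6T16, order 720). By Dedekind's theorem, for a prime p not dividing disc(f) the degrees of the irreducible factors of f mod p form the cycle type of an element of G. Factoring f modulo the 21 such primes p <= 89 (skipping 2, 3, 7, which divide the discriminant), each new pattern first appears at: mod 5: f = (x^6 + 3x^5 + 3x^4 + 3x^3 + x^2 + 2x + 1), pattern 6; mod 11: f = (x)(x^5 + 10x^4 + 8x^3 + 5x^2 + 9x + 9), pattern 5+1; mod 13: f = (x + 6)(x + 10)(x^4 + 11x^3 + 9x^2 + 2x + 7), pattern 4+1+1; mod 23: f = (x + 14)(x + 18)(x^2 + 11x + 14)(x^2 + 14x + 16), pattern 2+2+1+1; mod 43: f = (x^3 + 13x^2 + 20x + 27)(x^3 + 18x^2 + 24x + 22), pattern 3+3; mod 61: f = (x^2 + 10x + 35)(x^2 + 14x + 41)(x^2 + 25x + 40), pattern 2+2+2. No other pattern occurs in this range, so the set of observed cycle types is {6, 5+1, 4+1+1, 2+2+1+1, 3+3, 2+2+2}. The candidates containing elements of all these cycle types are PGL(2,5) (6T14) of order 120, S_6 (6T16) of order 720; the others are excluded. The observed types are precisely the cycle types that occur in PGL(2,5) (6T14) (apart from the identity). Each of the other remaining candidates has further cycle types, and by the Chebotarev density theorem the matching factorization patterns would occur for a proportion of primes equal to their share of the group: S_6 (6T16) additionally contains elements of type 4+2, 3+2+1, 3+1+1+1, 2+1+1+1+1 (265 of its 720 elements, about 37% of primes). None of the 21 primes tested shows any such pattern (for each of these groups the chance of that is below 10^-4), which rules them out. Hence G = PGL(2,5) (6T14), of order 120.

PGL(2,5), S_5 acting on 6 points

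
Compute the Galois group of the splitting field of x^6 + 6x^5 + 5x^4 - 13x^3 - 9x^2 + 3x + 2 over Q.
PSL(2,5) (also written A5(6))

The polynomial f is an irreducible sextic over Q, so G = Gal(f/Q) is one of the 16 transitive subgroups 6T1, ..., 6T16 of S_6. The discriminant of f is 30991489 = 5567^2, a perfect square, so G is contained in A_6. The transitive groups of degree 6 contained in A_6 are: A_4 (6T4, order 12), S_4 (6T7, order 24), (C_3 x C_3) : C_4 (6T10, order 36), PSL(2,5) (6T12, order 60), A_6 (6T15, order 360). By Dedekind's theorem, for a prime p not dividing disc(f) the degrees of the irreducible factors of f mod p form the cycle type of an element of G. Factoring f modulo the 21 such primes p <= 79 (skipping 19, which divides the discriminant), each new pattern first appears at: mod 2: f = (x)(x^5 + x^3 + x^2 + x + 1), pattern 5+1; mod 7: f = (x^3 + x^2 + 3x + 1)(x^3 + 5x^2 + 4x + 2), pattern 3+3; mod 61: f = (x + 3)(x + 25)(x^2 + 48x + 25)(x^2 + 52x + 38), pattern 2+2+1+1. No other pattern occurs in this range, so the set of observed cycle types is {5+1, 3+3, 2+2+1+1}. The candidates containing elements of all these cycle types are PSL(2,5) (6T12) of order 60, A_6 (6T15) of order 360; the others are excluded. The observed types are precisely the cycle types that occur in PSL(2,5) (6T12) (apart from the identity). Each of the other remaining candidates has further cycle types, and by the Chebotarev density theorem the matching factorization patterns would occur for a proportion of primes equal to their share of the group: A_6 (6T15) additionally contains elements of type 4+2, 3+1+1+1 (130 of its 360 elements, about 36% of primes). None of the 21 primes tested shows any such pattern (for each of these groups the chance of that is below 10^-4), which rules them out. Hence G = PSL(2,5) (6T12), of order 60.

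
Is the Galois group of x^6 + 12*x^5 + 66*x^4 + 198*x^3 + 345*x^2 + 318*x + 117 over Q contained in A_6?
No

The polynomial is irreducible of degree 6 over Q. Its discriminant is -1024192512, which is not a perfect square. A Galois group lies in the alternating group exactly when the discriminant is a square in Q, so the Galois group (PGL(2,5)) is not contained in A_6.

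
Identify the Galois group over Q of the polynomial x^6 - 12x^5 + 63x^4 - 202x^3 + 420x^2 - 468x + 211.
PGL(2,5) (order 120)

The polynomial f is an irreducible sextic over Q, so G = Gal(f/Q) is one of the 16 transitive subgroups 6T1, ..., 6T16 of S_6. The discriminant of f is -28010528989632, which is not a perfect square, so G is not contained in A_6. The transitive groups of degree 6 not contained in A_6 are: C_6 (6T1, order 6), S_3 (6T2, order 6), D_6 (6T3, order 12), C_3 x S_3 (6T5, order 18), A_4 x C_2 (6T6, order 24), S_4 (6T8, order 24), S_3 x S_3 (6T9, order 36), S_4 x C_2 (6T11, order 48), (S_3 x S_3) : C_2 (6T13, order 72), PGL(2,5) (6T14, order 120), S_6 (6T16, order 720). By Dedekind's theorem, for a prime p not dividing disc(f) the degrees of the irreducible factors of f mod p form the cycle type of an element of G. Factoring f modulo the 21 such primes p <= 89 (skipping 2, 3, 7, which divide the discriminant), each new pattern first appears at: mod 5: f = (x^6 + 3x^5 + 3x^4 + 3x^3 + 2x + 1), pattern 6; mod 11: f = (x + 5)(x^5 + 5x^4 + 5x^3 + 4x^2 + 4x + 7), pattern 5+1; mod 13: f = (x + 6)(x + 12)(x^4 + 9x^3 + 11x^2 + 5x + 6), pattern 4+1+1; mod 23: f = (x + 5)(x + 18)(x^2 + 14x + 4)(x^2 + 20x + 11), pattern 2+2+1+1; mod 43: f = (x^3 + 37x^2 + 12x + 4)(x^3 + 37x^2 + 15x + 42), pattern 3+3; mod 61: f = (x^2 + 9x + 56)(x^2 + 11x + 55)(x^2 + 29x + 5), pattern 2+2+2. No other pattern occurs in this range, so the set of observed cycle types is {6, 5+1, 4+1+1, 2+2+1+1, 3+3, 2+2+2}. The candidates containing elements of all these cycle types are PGL(2,5) (6T14) of order 120, S_6 (6T16) of order 720; the others are excluded. The observed types are precisely the cycle types that occur in PGL(2,5) (6T14) (apart from the identity). Each of the other remaining candidates has further cycle types, and by the Chebotarev density theorem the matching factorization patterns would occur for a proportion of primes equal to their share of the group: S_6 (6T16) additionally contains elements of type 4+2, 3+2+1, 3+1+1+1, 2+1+1+1+1 (265 of its 720 elements, about 37% of primes). None of the 21 primes tested shows any such pattern (for each of these groups the chance of that is below 10^-4), which rules them out. Hence G = PGL(2,5) (6T14), of order 120.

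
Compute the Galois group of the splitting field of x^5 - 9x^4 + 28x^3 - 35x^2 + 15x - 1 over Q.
The polynomial f is an irreducible quintic over Q, so G = Gal(f/Q) is a transitive subgroup of S_5: one of C_5 (5T1, order 5), D_5 (5T2, order 10), F_20 (5T3, order 20), A_5 (5T4, order 60) or S_5 (5T5, order 120). The discriminant of f is 14641 = 121^2, a perfect square, so G is contained in A_5. The transitive groups of degree 5 contained in A_5 are: C_5 (5T1, order 5), D_5 (5T2, order 10), A_5 (5T4, order 60). By Dedekind's theorem, for a prime p not dividing disc(f) the degrees of the irreducible factors of f mod p form the cycle type of an element of G. Factoring f modulo the 14 such primes p <= 47 (skipping 11, which divides the discriminant), each new pattern first appears at: mod 2: f = (x^5 + x^4 + x^2 + x + 1), pattern 5; mod 23: f = (x + 7)(x + 10)(x + 11)(x + 15)(x + 17), pattern 1+1+1+1+1. No other pattern occurs in this range, so the set of observed cycle types is {5, 1+1+1+1+1}. The candidates containing elements of all these cycle types are C_5 (5T1) of order 5, D_5 (5T2) of order 10, A_5 (5T4) of order 60; the others are excluded. The observed types are precisely the cycle types that occur in C_5 (5T1). Each of the other remaining candidates has further cycle types, and by the Chebotarev density theorem the matching factorization patterns would occur for a proportion of primes equal to their share of the group: D_5 (5T2) additionally contains elements of type 2+2+1 (5 of its 10 elements, about 50% of primes); A_5 (5T4) additionally contains elements of type 3+1+1, 2+2+1 (35 of its 60 elements, about 58% of primes). None of the 14 primes tested shows any such pattern (for each of these groups the chance of that is below 10^-4), which rules them out. Hence G = C_5 (5T1), of order 5.

C_5 (order 5)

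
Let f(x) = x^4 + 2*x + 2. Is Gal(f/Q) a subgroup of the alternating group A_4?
The polynomial is irreducible of degree 4 over Q. Its discriminant is 1616, which is not a perfect square. A Galois group lies in the alternating group exactly when the discriminant is a square in Q, so the Galois group (S_4) is not contained in A_4.

No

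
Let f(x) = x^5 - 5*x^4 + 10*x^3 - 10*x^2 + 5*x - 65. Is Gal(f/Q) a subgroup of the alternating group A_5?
No

The polynomial is irreducible of degree 5 over Q. Its discriminant is 52428800000, which is not a perfect square. A Galois group lies in the alternating group exactly when the discriminant is a square in Q, so the Galois group (F_20) is not contained in A_5.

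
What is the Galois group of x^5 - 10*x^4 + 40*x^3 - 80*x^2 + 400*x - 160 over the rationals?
A_5

The polynomial f is an irreducible quintic over Q, so G = Gal(f/Q) is a transitive subgroup of S_5: one of C_5 (5T1, order 5), D_5 (5T2, order 10), F_20 (5T3, order 20), A_5 (5T4, order 60) or S_5 (5T5, order 120). The discriminant of f is 1073741824000000 = 32768000^2, a perfect square, so G is contained in A_5. The transitive groups of degree 5 contained in A_5 are: C_5 (5T1, order 5), D_5 (5T2, order 10), A_5 (5T4, order 60). By Dedekind's theorem, for a prime p not dividing disc(f) the degrees of the irreducible factors of f mod p form the cycle type of an element of G. Factoring f modulo the 2 such primes p <= 7 (skipping 2, 5, which divide the discriminant), each new pattern first appears at: mod 3: f = (x^5 + 2x^4 + x^3 + x^2 + x + 2), pattern 5; mod 7: f = (x + 2)(x + 4)(x^3 + 5x^2 + 2x + 1), pattern 3+1+1. No other pattern occurs in this range, so the set of observed cycle types is {5, 3+1+1}. Among the candidates above, the only group containing elements of all these cycle types is A_5 (5T4) — each of C_5 (5T1), D_5 (5T2) lacks at least one of them. Hence G = A_5 (5T4), of order 60.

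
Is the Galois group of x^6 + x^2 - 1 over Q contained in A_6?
The polynomial is irreducible of degree 6 over Q. Its discriminant is 61504 = 248^2, a perfect square. A Galois group lies in the alternating group exactly when the discriminant is a square in Q, so the Galois group (S_4) is contained in A_6.

Yes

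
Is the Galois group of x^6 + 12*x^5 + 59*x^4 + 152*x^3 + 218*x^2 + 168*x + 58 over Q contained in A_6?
The polynomial is irreducible of degree 6 over Q. Its discriminant is -5120000, which is not a perfect square. A Galois group lies in the alternating group exactly when the discriminant is a square in Q, so the Galois group (S_4) is not contained in A_6.

No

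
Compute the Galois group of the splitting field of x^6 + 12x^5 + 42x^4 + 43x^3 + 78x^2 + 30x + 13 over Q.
The polynomial f is an irreducible sextic over Q, so G = Gal(f/Q) is one of the 16 transitive subgroups 6T1, ..., 6T16 of S_6. The discriminant of f is -152796047606667, which is not a perfect square, so G is not contained in A_6. The transitive groups of degree 6 not contained in A_6 are: C_6 (6T1, order 6), S_3 (6T2, order 6), D_6 (6T3, order 12), C_3 x S_3 (6T5, order 18), A_4 x C_2 (6T6, order 24), S_4 (6T8, order 24), S_3 x S_3 (6T9, order 36), S_4 x C_2 (6T11, order 48), (S_3 x S_3) : C_2 (6T13, order 72), PGL(2,5) (6T14, order 120), S_6 (6T16, order 720). By Dedekind's theorem, for a prime p not dividing disc(f) the degrees of the irreducible factors of f mod p form the cycle type of an element of G. Factoring f modulo the 33 such primes p <= 149 (skipping 3, 43, which divide the discriminant), each new pattern first appears at: mod 2: f = (x^6 + x^3 + 1), pattern 6; mod 7: f = (x + 1)(x + 2)(x + 3)(x^3 + 6x^2 + 2x + 1), pattern 3+1+1+1; mod 17: f = (x^2 + 6x + 3)(x^2 + 8x + 6)(x^2 + 15x + 13), pattern 2+2+2; mod 19: f = (x^3 + 6x^2 + 10x + 11)(x^3 + 6x^2 + 15x + 15), pattern 3+3; mod 73: f = (x + 4)(x + 25)(x + 36)(x + 39)(x + 55)(x + 72), pattern 1+1+1+1+1+1. No other pattern occurs in this range, so the set of observed cycle types is {6, 3+1+1+1, 2+2+2, 3+3, 1+1+1+1+1+1}. The candidates containing elements of all these cycle types are C_3 x S_3 (6T5) of order 18, S_3 x S_3 (6T9) of order 36, (S_3 x S_3) : C_2 (6T13) of order 72, S_6 (6T16) of order 720; the others are excluded. The observed types are precisely the cycle types that occur in C_3 x S_3 (6T5). Each of the other remaining candidates has further cycle types, and by the Chebotarev density theorem the matching factorization patterns would occur for a proportion of primes equal to their share of the group: S_3 x S_3 (6T9) additionally contains elements of type 2+2+1+1 (9 of its 36 elements, about 25% of primes); (S_3 x S_3) : C_2 (6T13) additionally contains elements of type 4+2, 3+2+1, 2+2+1+1, 2+1+1+1+1 (45 of its 72 elements, about 62% of primes); S_6 (6T16) additionally contains elements of type 5+1, 4+2, 4+1+1, 3+2+1, 2+2+1+1, 2+1+1+1+1 (504 of its 720 elements, about 70% of primes). None of the 33 primes tested shows any such pattern (for each of these groups the chance of that is below 10^-4), which rules them out. Hence G = C_3 x S_3 (6T5), of order 18.

C_3 x S_3 (also written G18)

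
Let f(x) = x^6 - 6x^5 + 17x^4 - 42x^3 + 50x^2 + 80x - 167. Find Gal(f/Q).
S_4 (order 24)

The polynomial f is an irreducible sextic over Q, so G = Gal(f/Q) is one of the 16 transitive subgroups 6T1, ..., 6T16 of S_6. The discriminant of f is 94085654450176 = 9699776^2, a perfect square, so G is contained in A_6. The transitive groups of degree 6 contained in A_6 are: A_4 (6T4, order 12), S_4 (6T7, order 24), (C_3 x C_3) : C_4 (6T10, order 36), PSL(2,5) (6T12, order 60), A_6 (6T15, order 360). By Dedekind's theorem, for a prime p not dividing disc(f) the degrees of the irreducible factors of f mod p form the cycle type of an element of G. Factoring f modulo the 79 such primes p <= 419 (skipping 2, 31, which divide the discriminant), each new pattern first appears at: mod 3: f = (x^2 + 2x + 2)(x^4 + x^3 + x^2 + 2x + 2), pattern 4+2; mod 5: f = (x^3 + 3x + 2)(x^3 + 4x^2 + 4x + 4), pattern 3+3; mod 11: f = (x + 2)(x + 3)(x^2 + 3x + 6)(x^2 + 8x + 3), pattern 2+2+1+1; mod 67: f = (x + 2)(x + 7)(x + 8)(x + 14)(x + 31)(x + 66), pattern 1+1+1+1+1+1. No other pattern occurs in this range, so the set of observed cycle types is {4+2, 3+3, 2+2+1+1, 1+1+1+1+1+1}. The candidates containing elements of all these cycle types are S_4 (6T7) of order 24, (C_3 x C_3) : C_4 (6T10) of order 36, A_6 (6T15) of order 360; the others are excluded. The observed types are precisely the cycle types that occur in S_4 (6T7). Each of the other remaining candidates has further cycle types, and by the Chebotarev density theorem the matching factorization patterns would occur for a proportion of primes equal to their share of the group: (C_3 x C_3) : C_4 (6T10) additionally contains elements of type 3+1+1+1 (4 of its 36 elements, about 11% of primes); A_6 (6T15) additionally contains elements of type 5+1, 3+1+1+1 (184 of its 360 elements, about 51% of primes). None of the 79 primes tested shows any such pattern (for each of these groups the chance of that is below 10^-4), which rules them out. Hence G = S_4 (6T7), of order 24.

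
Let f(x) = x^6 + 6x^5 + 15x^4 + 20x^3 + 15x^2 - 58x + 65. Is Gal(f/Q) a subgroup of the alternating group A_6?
No

The polynomial is irreducible of degree 6 over Q. Its discriminant is -1388339588497408, which is not a perfect square. A Galois group lies in the alternating group exactly when the discriminant is a square in Q, so the Galois group (S_6) is not contained in A_6.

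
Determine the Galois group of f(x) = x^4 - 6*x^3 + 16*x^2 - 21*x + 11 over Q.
The polynomial is an irreducible quartic over Q and its discriminant is 125, which is not a perfect square, so the Galois group is not contained in A_4. The resolvent cubic y^3 - 16*y^2 + 82*y - 133 has exactly one rational root, so the Galois group is C_4 or D_4. The quartic becomes reducible over Q(sqrt(disc)), so the group is C_4.

4T1: C_4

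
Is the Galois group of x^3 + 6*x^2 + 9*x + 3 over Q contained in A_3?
Yes

The polynomial is irreducible of degree 3 over Q. Its discriminant is 81 = 9^2, a perfect square. A Galois group lies in the alternating group exactly when the discriminant is a square in Q, so the Galois group (C_3) is contained in A_3.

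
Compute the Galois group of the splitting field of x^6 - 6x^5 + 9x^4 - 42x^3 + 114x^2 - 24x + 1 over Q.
The polynomial f is an irreducible sextic over Q, so G = Gal(f/Q) is one of the 16 transitive subgroups 6T1, ..., 6T16 of S_6. The discriminant of f is -153891765817344, which is not a perfect square, so G is not contained in A_6. The transitive groups of degree 6 not contained in A_6 are: C_6 (6T1, order 6), S_3 (6T2, order 6), D_6 (6T3, order 12), C_3 x S_3 (6T5, order 18), A_4 x C_2 (6T6, order 24), S_4 (6T8, order 24), S_3 x S_3 (6T9, order 36), S_4 x C_2 (6T11, order 48), (S_3 x S_3) : C_2 (6T13, order 72), PGL(2,5) (6T14, order 120), S_6 (6T16, order 720). By Dedekind's theorem, for a prime p not dividing disc(f) the degrees of the irreducible factors of f mod p form the cycle type of an element of G. Factoring f modulo the 33 such primes p <= 149 (skipping 2, 3, which divide the discriminant), each new pattern first appears at: mod 5: f = (x^3 + x^2 + 1)(x^3 + 3x^2 + x + 1), pattern 3+3; mod 7: f = (x^6 + x^5 + 2x^4 + 2x^2 + 4x + 1), pattern 6; mod 17: f = (x + 2)(x + 4)(x^2 + x + 2)(x^2 + 4x + 16), pattern 2+2+1+1; mod 19: f = (x + 3)(x + 8)(x + 14)(x + 15)(x^2 + 11x + 4), pattern 2+1+1+1+1; mod 71: f = (x^2 + 30x + 5)(x^2 + 48x + 37)(x^2 + 58x + 38), pattern 2+2+2. No other pattern occurs in this range, so the set of observed cycle types is {3+3, 6, 2+2+1+1, 2+1+1+1+1, 2+2+2}. The candidates containing elements of all these cycle types are A_4 x C_2 (6T6) of order 24, S_4 x C_2 (6T11) of order 48, (S_3 x S_3) : C_2 (6T13) of order 72, S_6 (6T16) of order 720; the others are excluded. The observed types are precisely the cycle types that occur in A_4 x C_2 (6T6) (apart from the identity). Each of the other remaining candidates has further cycle types, and by the Chebotarev density theorem the matching factorization patterns would occur for a proportion of primes equal to their share of the group: S_4 x C_2 (6T11) additionally contains elements of type 4+2, 4+1+1 (12 of its 48 elements, about 25% of primes); (S_3 x S_3) : C_2 (6T13) additionally contains elements of type 4+2, 3+2+1, 3+1+1+1 (34 of its 72 elements, about 47% of primes); S_6 (6T16) additionally contains elements of type 5+1, 4+2, 4+1+1, 3+2+1, 3+1+1+1 (484 of its 720 elements, about 67% of primes). None of the 33 primes tested shows any such pattern (for each of these groups the chance of that is below 10^-4), which rules them out. Hence G = A_4 x C_2 (6T6), of order 24.

A_4 x C_2 (order 24)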